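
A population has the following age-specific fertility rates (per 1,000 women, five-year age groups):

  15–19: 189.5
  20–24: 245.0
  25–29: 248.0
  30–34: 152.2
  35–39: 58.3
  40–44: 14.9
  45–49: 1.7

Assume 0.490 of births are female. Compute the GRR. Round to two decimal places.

Proportion female at birth = 0.490.
Sum of ASFRs = 189.5 + 245.0 + 248.0 + 152.2 + 58.3 + 14.9 + 1.7 = 909.6
TFR = 5 × 909.6 / 1000 = 4.548
GRR = 0.490 × 4.548 = 2.22852

2.23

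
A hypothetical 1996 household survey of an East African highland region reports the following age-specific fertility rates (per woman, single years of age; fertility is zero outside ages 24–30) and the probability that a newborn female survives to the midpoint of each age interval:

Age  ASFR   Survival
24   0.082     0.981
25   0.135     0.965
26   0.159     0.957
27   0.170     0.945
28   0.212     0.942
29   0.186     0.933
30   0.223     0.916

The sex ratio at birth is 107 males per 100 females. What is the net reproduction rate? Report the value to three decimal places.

0.532

Proportion female at birth = 100 / (100 + 107) = 0.48309.
Weighting each age-specific rate by interval width and survival:
  24: 1 × 0.082 × 0.981 = 0.08044
  25: 1 × 0.135 × 0.965 = 0.13028
  26: 1 × 0.159 × 0.957 = 0.15216
  27: 1 × 0.170 × 0.945 = 0.16065
  28: 1 × 0.212 × 0.942 = 0.19970
  29: 1 × 0.186 × 0.933 = 0.17354
  30: 1 × 0.223 × 0.916 = 0.20427
Sum = 1.10104
NRR = 0.48309 × 1.10104 = 0.53190
NRR < 1, so the cohort does not fully replace itself.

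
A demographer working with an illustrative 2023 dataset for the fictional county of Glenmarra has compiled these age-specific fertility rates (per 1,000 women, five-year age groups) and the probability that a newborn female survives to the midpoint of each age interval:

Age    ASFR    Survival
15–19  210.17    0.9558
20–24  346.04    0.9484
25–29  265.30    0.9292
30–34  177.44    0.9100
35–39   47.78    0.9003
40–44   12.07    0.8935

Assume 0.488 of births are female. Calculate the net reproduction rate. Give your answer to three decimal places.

2.418

Proportion female at birth = 0.488.
Per-age-group product (5 × ASFR × survival probability):
  15–19: 5 × 210.17/1000 × 0.9558 = 1.00440
  20–24: 5 × 346.04/1000 × 0.9484 = 1.64092
  25–29: 5 × 265.30/1000 × 0.9292 = 1.23258
  30–34: 5 × 177.44/1000 × 0.9100 = 0.80735
  35–39: 5 × 47.78/1000 × 0.9003 = 0.21508
  40–44: 5 × 12.07/1000 × 0.8935 = 0.05392
Sum = 4.95425
NRR = 0.488 × 4.95425 = 2.41767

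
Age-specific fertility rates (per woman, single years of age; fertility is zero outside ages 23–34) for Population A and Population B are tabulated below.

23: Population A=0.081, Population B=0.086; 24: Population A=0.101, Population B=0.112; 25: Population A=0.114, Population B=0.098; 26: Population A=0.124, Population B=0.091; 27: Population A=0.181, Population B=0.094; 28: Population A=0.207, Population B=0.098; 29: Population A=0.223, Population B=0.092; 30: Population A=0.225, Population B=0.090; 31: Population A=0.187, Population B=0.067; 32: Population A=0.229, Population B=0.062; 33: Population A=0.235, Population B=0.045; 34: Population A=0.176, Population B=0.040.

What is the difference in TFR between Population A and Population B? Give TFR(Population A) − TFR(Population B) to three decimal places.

1.108

Population A:
  Sum of ASFRs = 0.081 + 0.101 + 0.114 + 0.124 + 0.181 + 0.207 + 0.223 + 0.225 + 0.187 + 0.229 + 0.235 + 0.176 = 2.083
  TFR = 2.083
Population B:
  Sum of ASFRs = 0.086 + 0.112 + 0.098 + 0.091 + 0.094 + 0.098 + 0.092 + 0.090 + 0.067 + 0.062 + 0.045 + 0.040 = 0.975
  TFR = 0.975
Difference = 2.083 − 0.975 = 1.108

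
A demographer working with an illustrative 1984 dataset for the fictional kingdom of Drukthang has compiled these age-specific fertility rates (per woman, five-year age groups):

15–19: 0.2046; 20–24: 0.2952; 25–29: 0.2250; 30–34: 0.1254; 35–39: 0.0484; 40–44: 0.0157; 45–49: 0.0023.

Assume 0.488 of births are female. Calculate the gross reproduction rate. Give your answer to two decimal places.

Proportion female at birth = 0.488.
Sum of ASFRs = 0.2046 + 0.2952 + 0.2250 + 0.1254 + 0.0484 + 0.0157 + 0.0023 = 0.9166
TFR = 5 × 0.9166 = 4.583
GRR = 0.488 × 4.583 = 2.23650

2.24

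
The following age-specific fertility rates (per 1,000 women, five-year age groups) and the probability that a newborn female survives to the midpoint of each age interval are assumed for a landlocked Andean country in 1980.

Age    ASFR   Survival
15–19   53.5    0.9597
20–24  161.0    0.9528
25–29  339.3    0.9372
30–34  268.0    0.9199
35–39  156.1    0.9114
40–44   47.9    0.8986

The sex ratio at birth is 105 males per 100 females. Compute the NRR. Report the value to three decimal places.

2.328

Proportion female at birth = 100 / (100 + 105) = 0.48780.
Weighting each age-specific rate by interval width and survival:
  15–19: 5 × 53.5/1000 × 0.9597 = 0.25672
  20–24: 5 × 161.0/1000 × 0.9528 = 0.76700
  25–29: 5 × 339.3/1000 × 0.9372 = 1.58996
  30–34: 5 × 268.0/1000 × 0.9199 = 1.23267
  35–39: 5 × 156.1/1000 × 0.9114 = 0.71135
  40–44: 5 × 47.9/1000 × 0.8986 = 0.21521
Sum = 4.77291
NRR = 0.48780 × 4.77291 = 2.32823
An NRR exceeding 1 indicates intrinsic growth under these rates.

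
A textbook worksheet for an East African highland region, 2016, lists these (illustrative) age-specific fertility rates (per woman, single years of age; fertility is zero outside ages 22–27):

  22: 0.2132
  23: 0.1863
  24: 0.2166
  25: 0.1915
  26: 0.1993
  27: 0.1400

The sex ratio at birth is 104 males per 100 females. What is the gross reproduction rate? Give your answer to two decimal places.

Proportion female at birth = 100 / (100 + 104) = 0.49020.
Sum of ASFRs = 0.2132 + 0.1863 + 0.2166 + 0.1915 + 0.1993 + 0.1400 = 1.1469
TFR = 1.1469
GRR = 0.49020 × 1.1469 = 0.56221

0.56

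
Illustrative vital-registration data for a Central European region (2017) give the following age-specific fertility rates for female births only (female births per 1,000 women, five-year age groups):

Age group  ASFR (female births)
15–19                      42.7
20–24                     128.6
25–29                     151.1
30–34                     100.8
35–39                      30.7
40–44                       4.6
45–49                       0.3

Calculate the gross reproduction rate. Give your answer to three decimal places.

2.294

Sum of female ASFRs = 42.7 + 128.6 + 151.1 + 100.8 + 30.7 + 4.6 + 0.3 = 458.8
GRR = 5 × 458.8 / 1000 = 2.294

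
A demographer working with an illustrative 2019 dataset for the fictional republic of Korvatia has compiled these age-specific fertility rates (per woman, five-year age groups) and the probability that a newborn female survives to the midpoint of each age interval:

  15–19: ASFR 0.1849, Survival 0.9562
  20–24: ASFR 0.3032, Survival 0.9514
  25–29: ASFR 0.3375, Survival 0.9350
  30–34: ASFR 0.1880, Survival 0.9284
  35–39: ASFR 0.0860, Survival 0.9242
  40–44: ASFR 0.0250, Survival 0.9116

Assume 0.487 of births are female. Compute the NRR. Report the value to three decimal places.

Proportion female at birth = 0.487.
Survival-weighted fertility by age (5·fₓ·Sₓ):
  15–19: 5 × 0.1849 × 0.9562 = 0.88401
  20–24: 5 × 0.3032 × 0.9514 = 1.44232
  25–29: 5 × 0.3375 × 0.9350 = 1.57781
  30–34: 5 × 0.1880 × 0.9284 = 0.87270
  35–39: 5 × 0.0860 × 0.9242 = 0.39741
  40–44: 5 × 0.0250 × 0.9116 = 0.11395
Sum = 5.28820
NRR = 0.487 × 5.28820 = 2.57535

2.575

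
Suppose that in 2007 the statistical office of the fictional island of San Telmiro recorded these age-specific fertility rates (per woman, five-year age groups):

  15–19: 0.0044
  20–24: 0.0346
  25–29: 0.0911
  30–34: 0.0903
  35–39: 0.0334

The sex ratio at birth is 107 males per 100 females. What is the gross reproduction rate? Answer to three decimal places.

Proportion female at birth = 100 / (100 + 107) = 0.48309.
Sum of ASFRs = 0.0044 + 0.0346 + 0.0911 + 0.0903 + 0.0334 = 0.2538
TFR = 5 × 0.2538 = 1.269
GRR = 0.48309 × 1.269 = 0.61304

0.613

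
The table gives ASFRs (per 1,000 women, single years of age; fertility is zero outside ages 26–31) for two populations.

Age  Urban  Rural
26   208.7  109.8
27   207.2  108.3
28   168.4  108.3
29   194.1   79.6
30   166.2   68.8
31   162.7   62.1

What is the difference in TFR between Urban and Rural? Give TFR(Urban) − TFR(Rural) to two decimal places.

0.57

Urban:
  Sum of ASFRs = 208.7 + 207.2 + 168.4 + 194.1 + 166.2 + 162.7 = 1107.3
  TFR = 1107.3 / 1000 = 1.1073
Rural:
  Sum of ASFRs = 109.8 + 108.3 + 108.3 + 79.6 + 68.8 + 62.1 = 536.9
  TFR = 536.9 / 1000 = 0.5369
Difference = 1.1073 − 0.5369 = 0.5704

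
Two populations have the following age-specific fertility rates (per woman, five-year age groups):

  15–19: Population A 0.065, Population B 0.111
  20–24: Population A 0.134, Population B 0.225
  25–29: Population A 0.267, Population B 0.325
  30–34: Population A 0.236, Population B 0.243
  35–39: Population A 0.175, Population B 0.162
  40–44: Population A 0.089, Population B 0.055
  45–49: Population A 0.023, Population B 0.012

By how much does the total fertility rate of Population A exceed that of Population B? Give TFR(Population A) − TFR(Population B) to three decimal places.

-0.720

Population A:
  Sum of ASFRs = 0.065 + 0.134 + 0.267 + 0.236 + 0.175 + 0.089 + 0.023 = 0.989
  TFR = 5 × 0.989 = 4.945
Population B:
  Sum of ASFRs = 0.111 + 0.225 + 0.325 + 0.243 + 0.162 + 0.055 + 0.012 = 1.133
  TFR = 5 × 1.133 = 5.665
Difference = 4.945 − 5.665 = -0.72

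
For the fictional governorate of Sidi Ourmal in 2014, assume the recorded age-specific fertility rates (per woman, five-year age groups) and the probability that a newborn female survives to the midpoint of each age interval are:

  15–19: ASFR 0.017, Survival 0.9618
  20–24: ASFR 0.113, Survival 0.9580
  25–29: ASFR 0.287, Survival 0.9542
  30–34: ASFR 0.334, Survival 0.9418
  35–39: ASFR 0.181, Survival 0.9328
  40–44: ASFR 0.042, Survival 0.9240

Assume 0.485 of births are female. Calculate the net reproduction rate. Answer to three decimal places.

Proportion female at birth = 0.485.
Weighting each age-specific rate by interval width and survival:
  15–19: 5 × 0.017 × 0.9618 = 0.08175
  20–24: 5 × 0.113 × 0.9580 = 0.54127
  25–29: 5 × 0.287 × 0.9542 = 1.36928
  30–34: 5 × 0.334 × 0.9418 = 1.57281
  35–39: 5 × 0.181 × 0.9328 = 0.84418
  40–44: 5 × 0.042 × 0.9240 = 0.19404
Sum = 4.60333
NRR = 0.485 × 4.60333 = 2.23262
With NRR above 1 the population is above replacement fertility.

2.233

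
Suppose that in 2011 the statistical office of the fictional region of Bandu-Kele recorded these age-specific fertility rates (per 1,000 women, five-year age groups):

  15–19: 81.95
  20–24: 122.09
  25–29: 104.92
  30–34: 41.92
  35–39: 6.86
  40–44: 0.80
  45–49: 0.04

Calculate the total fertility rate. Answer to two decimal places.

1.79

Sum of ASFRs = 81.95 + 122.09 + 104.92 + 41.92 + 6.86 + 0.80 + 0.04 = 358.58
TFR = 5 × 358.58 / 1000 = 1.7929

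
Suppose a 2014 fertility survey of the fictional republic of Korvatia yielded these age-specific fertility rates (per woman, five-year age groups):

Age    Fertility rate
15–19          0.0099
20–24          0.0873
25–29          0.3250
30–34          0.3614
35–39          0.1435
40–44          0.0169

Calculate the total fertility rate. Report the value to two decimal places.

Sum of ASFRs = 0.0099 + 0.0873 + 0.3250 + 0.3614 + 0.1435 + 0.0169 = 0.9440
TFR = 5 × 0.9440 = 4.72

4.72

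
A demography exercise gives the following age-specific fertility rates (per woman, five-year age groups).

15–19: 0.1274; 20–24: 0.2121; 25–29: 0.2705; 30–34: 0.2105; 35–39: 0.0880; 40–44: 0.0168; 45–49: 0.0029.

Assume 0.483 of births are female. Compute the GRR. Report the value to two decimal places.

2.24

Proportion female at birth = 0.483.
Sum of ASFRs = 0.1274 + 0.2121 + 0.2705 + 0.2105 + 0.0880 + 0.0168 + 0.0029 = 0.9282
TFR = 5 × 0.9282 = 4.641
GRR = 0.483 × 4.641 = 2.24160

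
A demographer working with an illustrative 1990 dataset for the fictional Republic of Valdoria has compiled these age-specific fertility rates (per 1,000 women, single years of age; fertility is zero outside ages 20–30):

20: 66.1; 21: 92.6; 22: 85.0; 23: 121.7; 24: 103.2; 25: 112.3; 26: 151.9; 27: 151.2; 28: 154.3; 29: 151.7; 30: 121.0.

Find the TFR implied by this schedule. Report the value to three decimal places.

1.311

Sum of ASFRs = 66.1 + 92.6 + 85.0 + 121.7 + 103.2 + 112.3 + 151.9 + 151.2 + 154.3 + 151.7 + 121.0 = 1311.0
TFR = 1311.0 / 1000 = 1.311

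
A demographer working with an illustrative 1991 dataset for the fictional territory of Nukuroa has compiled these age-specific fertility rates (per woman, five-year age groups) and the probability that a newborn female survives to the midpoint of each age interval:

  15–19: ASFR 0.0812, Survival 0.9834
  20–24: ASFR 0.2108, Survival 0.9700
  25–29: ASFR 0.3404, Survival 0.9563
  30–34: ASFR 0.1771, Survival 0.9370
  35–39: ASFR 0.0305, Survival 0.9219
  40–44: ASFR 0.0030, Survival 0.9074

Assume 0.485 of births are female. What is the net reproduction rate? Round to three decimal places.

Proportion female at birth = 0.485.
Survival-weighted fertility by age (5·fₓ·Sₓ):
  15–19: 5 × 0.0812 × 0.9834 = 0.39926
  20–24: 5 × 0.2108 × 0.9700 = 1.02238
  25–29: 5 × 0.3404 × 0.9563 = 1.62762
  30–34: 5 × 0.1771 × 0.9370 = 0.82971
  35–39: 5 × 0.0305 × 0.9219 = 0.14059
  40–44: 5 × 0.0030 × 0.9074 = 0.01361
Sum = 4.03317
NRR = 0.485 × 4.03317 = 1.95609

1.956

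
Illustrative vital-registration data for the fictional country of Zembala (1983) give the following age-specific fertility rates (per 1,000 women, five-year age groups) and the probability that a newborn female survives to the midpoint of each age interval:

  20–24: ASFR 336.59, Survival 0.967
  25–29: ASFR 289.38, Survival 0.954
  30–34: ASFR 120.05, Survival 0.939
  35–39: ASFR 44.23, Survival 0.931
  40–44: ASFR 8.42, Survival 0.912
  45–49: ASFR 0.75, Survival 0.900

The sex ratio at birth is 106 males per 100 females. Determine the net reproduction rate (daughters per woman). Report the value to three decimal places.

1.854

Proportion female at birth = 100 / (100 + 106) = 0.48544.
Each age group contributes 5 × ASFR × survival:
  20–24: 5 × 336.59/1000 × 0.967 = 1.62741
  25–29: 5 × 289.38/1000 × 0.954 = 1.38034
  30–34: 5 × 120.05/1000 × 0.939 = 0.56363
  35–39: 5 × 44.23/1000 × 0.931 = 0.20589
  40–44: 5 × 8.42/1000 × 0.912 = 0.03840
  45–49: 5 × 0.75/1000 × 0.900 = 0.00338
Sum = 3.81905
NRR = 0.48544 × 3.81905 = 1.85392
An NRR exceeding 1 indicates intrinsic growth under these rates.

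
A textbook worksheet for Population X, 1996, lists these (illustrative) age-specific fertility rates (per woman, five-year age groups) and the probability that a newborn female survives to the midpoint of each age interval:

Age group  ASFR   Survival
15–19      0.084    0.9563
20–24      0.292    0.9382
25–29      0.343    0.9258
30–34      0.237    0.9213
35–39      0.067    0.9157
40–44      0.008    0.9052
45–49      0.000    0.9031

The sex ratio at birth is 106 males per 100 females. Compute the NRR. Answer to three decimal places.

2.327

Proportion female at birth = 100 / (100 + 106) = 0.48544.
Weighting each age-specific rate by interval width and survival:
  15–19: 5 × 0.084 × 0.9563 = 0.40165
  20–24: 5 × 0.292 × 0.9382 = 1.36977
  25–29: 5 × 0.343 × 0.9258 = 1.58775
  30–34: 5 × 0.237 × 0.9213 = 1.09174
  35–39: 5 × 0.067 × 0.9157 = 0.30676
  40–44: 5 × 0.008 × 0.9052 = 0.03621
  45–49: 5 × 0.000 × 0.9031 = 0.00000
Sum = 4.79388
NRR = 0.48544 × 4.79388 = 2.32714
NRR > 1, so each generation more than replaces itself.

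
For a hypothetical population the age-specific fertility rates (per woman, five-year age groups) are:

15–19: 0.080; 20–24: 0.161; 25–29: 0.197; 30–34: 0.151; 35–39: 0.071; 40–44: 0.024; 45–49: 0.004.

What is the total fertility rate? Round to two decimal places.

3.44

Sum of ASFRs = 0.080 + 0.161 + 0.197 + 0.151 + 0.071 + 0.024 + 0.004 = 0.688
TFR = 5 × 0.688 = 3.44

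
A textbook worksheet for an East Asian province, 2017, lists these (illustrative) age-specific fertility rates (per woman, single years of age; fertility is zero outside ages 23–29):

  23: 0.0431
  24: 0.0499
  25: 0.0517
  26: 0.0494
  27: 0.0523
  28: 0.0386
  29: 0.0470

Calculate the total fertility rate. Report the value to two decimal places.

0.33

Sum of ASFRs = 0.0431 + 0.0499 + 0.0517 + 0.0494 + 0.0523 + 0.0386 + 0.0470 = 0.3320
TFR = 0.332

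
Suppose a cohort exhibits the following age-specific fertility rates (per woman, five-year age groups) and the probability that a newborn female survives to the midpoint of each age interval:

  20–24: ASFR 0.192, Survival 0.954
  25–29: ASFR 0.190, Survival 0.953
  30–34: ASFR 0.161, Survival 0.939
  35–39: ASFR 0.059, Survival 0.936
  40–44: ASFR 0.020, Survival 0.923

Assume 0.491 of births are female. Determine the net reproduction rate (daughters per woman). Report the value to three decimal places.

Proportion female at birth = 0.491.
Per-age-group product (5 × ASFR × survival probability):
  20–24: 5 × 0.192 × 0.954 = 0.91584
  25–29: 5 × 0.190 × 0.953 = 0.90535
  30–34: 5 × 0.161 × 0.939 = 0.75590
  35–39: 5 × 0.059 × 0.936 = 0.27612
  40–44: 5 × 0.020 × 0.923 = 0.09230
Sum = 2.94551
NRR = 0.491 × 2.94551 = 1.44625
NRR > 1, so each generation more than replaces itself.

1.446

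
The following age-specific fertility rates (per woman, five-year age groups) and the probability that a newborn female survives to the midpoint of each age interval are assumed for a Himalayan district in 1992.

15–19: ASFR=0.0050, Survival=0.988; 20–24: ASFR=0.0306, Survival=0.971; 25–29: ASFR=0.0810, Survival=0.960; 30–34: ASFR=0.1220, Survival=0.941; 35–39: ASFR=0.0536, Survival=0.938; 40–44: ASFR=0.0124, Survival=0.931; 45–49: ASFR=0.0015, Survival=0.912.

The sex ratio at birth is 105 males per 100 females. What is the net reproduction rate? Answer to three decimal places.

0.708

Proportion female at birth = 100 / (100 + 105) = 0.48780.
Weighting each age-specific rate by interval width and survival:
  15–19: 5 × 0.0050 × 0.988 = 0.02470
  20–24: 5 × 0.0306 × 0.971 = 0.14856
  25–29: 5 × 0.0810 × 0.960 = 0.38880
  30–34: 5 × 0.1220 × 0.941 = 0.57401
  35–39: 5 × 0.0536 × 0.938 = 0.25138
  40–44: 5 × 0.0124 × 0.931 = 0.05772
  45–49: 5 × 0.0015 × 0.912 = 0.00684
Sum = 1.45201
NRR = 0.48780 × 1.45201 = 0.70829
NRR < 1, so the cohort does not fully replace itself.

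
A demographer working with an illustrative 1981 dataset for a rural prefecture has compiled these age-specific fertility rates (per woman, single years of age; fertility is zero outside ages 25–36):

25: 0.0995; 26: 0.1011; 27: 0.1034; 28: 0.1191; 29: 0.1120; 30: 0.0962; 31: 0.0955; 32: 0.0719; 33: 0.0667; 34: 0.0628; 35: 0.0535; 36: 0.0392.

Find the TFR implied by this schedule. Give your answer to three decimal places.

Sum of ASFRs = 0.0995 + 0.1011 + 0.1034 + 0.1191 + 0.1120 + 0.0962 + 0.0955 + 0.0719 + 0.0667 + 0.0628 + 0.0535 + 0.0392 = 1.0209
TFR = 1.0209

1.021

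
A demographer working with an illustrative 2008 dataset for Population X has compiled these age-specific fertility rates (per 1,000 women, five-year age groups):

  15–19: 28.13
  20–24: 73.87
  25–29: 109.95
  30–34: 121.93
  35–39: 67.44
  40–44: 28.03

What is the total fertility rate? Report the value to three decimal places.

2.147

Sum of ASFRs = 28.13 + 73.87 + 109.95 + 121.93 + 67.44 + 28.03 = 429.35
TFR = 5 × 429.35 / 1000 = 2.14675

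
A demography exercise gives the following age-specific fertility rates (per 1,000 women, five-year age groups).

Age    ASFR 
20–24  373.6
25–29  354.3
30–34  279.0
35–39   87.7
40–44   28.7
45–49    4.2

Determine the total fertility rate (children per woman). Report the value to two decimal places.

5.64

Sum of ASFRs = 373.6 + 354.3 + 279.0 + 87.7 + 28.7 + 4.2 = 1127.5
TFR = 5 × 1127.5 / 1000 = 5.6375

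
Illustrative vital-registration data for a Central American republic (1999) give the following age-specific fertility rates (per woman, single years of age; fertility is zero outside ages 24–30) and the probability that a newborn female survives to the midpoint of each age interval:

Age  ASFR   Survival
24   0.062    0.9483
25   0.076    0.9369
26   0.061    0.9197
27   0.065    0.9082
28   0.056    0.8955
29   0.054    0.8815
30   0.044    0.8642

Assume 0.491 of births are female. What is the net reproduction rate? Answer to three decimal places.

0.187

Proportion female at birth = 0.491.
Weighting each age-specific rate by interval width and survival:
  24: 1 × 0.062 × 0.9483 = 0.05879
  25: 1 × 0.076 × 0.9369 = 0.07120
  26: 1 × 0.061 × 0.9197 = 0.05610
  27: 1 × 0.065 × 0.9082 = 0.05903
  28: 1 × 0.056 × 0.8955 = 0.05015
  29: 1 × 0.054 × 0.8815 = 0.04760
  30: 1 × 0.044 × 0.8642 = 0.03802
Sum = 0.38089
NRR = 0.491 × 0.38089 = 0.18702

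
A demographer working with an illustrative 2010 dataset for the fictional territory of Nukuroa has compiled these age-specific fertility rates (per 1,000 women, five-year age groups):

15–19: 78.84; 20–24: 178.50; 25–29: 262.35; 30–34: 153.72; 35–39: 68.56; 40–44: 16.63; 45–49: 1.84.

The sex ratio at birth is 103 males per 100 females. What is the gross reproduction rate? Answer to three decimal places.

1.873

Proportion female at birth = 100 / (100 + 103) = 0.49261.
Sum of ASFRs = 78.84 + 178.50 + 262.35 + 153.72 + 68.56 + 16.63 + 1.84 = 760.44
TFR = 5 × 760.44 / 1000 = 3.8022
GRR = 0.49261 × 3.8022 = 1.87300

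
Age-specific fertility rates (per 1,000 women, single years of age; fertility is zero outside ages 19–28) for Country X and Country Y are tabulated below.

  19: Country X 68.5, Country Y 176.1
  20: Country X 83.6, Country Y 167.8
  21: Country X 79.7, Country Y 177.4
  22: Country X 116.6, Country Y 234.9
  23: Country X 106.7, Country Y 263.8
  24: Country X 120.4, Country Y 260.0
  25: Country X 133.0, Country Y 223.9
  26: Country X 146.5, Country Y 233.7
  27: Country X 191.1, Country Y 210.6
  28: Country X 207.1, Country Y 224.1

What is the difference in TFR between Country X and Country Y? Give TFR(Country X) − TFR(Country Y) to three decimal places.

Country X:
  Sum of ASFRs = 68.5 + 83.6 + 79.7 + 116.6 + 106.7 + 120.4 + 133.0 + 146.5 + 191.1 + 207.1 = 1253.2
  TFR = 1253.2 / 1000 = 1.2532
Country Y:
  Sum of ASFRs = 176.1 + 167.8 + 177.4 + 234.9 + 263.8 + 260.0 + 223.9 + 233.7 + 210.6 + 224.1 = 2172.3
  TFR = 2172.3 / 1000 = 2.1723
Difference = 1.2532 − 2.1723 = -0.9191

-0.919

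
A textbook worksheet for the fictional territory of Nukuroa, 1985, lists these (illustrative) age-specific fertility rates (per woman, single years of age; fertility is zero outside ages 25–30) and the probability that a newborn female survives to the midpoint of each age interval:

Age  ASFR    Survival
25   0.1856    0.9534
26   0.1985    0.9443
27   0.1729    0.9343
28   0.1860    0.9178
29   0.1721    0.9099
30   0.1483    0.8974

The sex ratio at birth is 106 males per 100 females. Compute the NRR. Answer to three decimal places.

Proportion female at birth = 100 / (100 + 106) = 0.48544.
Per-age-group product (1 × ASFR × survival probability):
  25: 1 × 0.1856 × 0.9534 = 0.17695
  26: 1 × 0.1985 × 0.9443 = 0.18744
  27: 1 × 0.1729 × 0.9343 = 0.16154
  28: 1 × 0.1860 × 0.9178 = 0.17071
  29: 1 × 0.1721 × 0.9099 = 0.15659
  30: 1 × 0.1483 × 0.8974 = 0.13308
Sum = 0.98631
NRR = 0.48544 × 0.98631 = 0.47879

0.479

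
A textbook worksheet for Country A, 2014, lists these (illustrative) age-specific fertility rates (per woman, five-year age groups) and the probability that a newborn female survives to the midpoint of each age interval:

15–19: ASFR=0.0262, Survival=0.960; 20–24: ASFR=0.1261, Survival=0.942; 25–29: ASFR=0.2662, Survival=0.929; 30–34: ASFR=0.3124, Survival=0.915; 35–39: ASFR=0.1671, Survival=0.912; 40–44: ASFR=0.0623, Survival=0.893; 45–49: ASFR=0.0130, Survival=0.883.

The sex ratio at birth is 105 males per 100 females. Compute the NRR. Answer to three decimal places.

2.187

Proportion female at birth = 100 / (100 + 105) = 0.48780.
Weighting each age-specific rate by interval width and survival:
  15–19: 5 × 0.0262 × 0.960 = 0.12576
  20–24: 5 × 0.1261 × 0.942 = 0.59393
  25–29: 5 × 0.2662 × 0.929 = 1.23650
  30–34: 5 × 0.3124 × 0.915 = 1.42923
  35–39: 5 × 0.1671 × 0.912 = 0.76198
  40–44: 5 × 0.0623 × 0.893 = 0.27817
  45–49: 5 × 0.0130 × 0.883 = 0.05740
Sum = 4.48297
NRR = 0.48780 × 4.48297 = 2.18679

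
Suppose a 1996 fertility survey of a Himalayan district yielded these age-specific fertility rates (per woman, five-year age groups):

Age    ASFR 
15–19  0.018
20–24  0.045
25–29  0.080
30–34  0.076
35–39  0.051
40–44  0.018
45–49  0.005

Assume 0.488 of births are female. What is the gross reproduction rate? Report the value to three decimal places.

Proportion female at birth = 0.488.
Sum of ASFRs = 0.018 + 0.045 + 0.080 + 0.076 + 0.051 + 0.018 + 0.005 = 0.293
TFR = 5 × 0.293 = 1.465
GRR = 0.488 × 1.465 = 0.71492

0.715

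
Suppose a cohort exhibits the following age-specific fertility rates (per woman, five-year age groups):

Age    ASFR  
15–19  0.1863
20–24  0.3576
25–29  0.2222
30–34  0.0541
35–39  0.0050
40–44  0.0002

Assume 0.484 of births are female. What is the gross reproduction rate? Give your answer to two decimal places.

2.00

Proportion female at birth = 0.484.
Sum of ASFRs = 0.1863 + 0.3576 + 0.2222 + 0.0541 + 0.0050 + 0.0002 = 0.8254
TFR = 5 × 0.8254 = 4.127
GRR = 0.484 × 4.127 = 1.99747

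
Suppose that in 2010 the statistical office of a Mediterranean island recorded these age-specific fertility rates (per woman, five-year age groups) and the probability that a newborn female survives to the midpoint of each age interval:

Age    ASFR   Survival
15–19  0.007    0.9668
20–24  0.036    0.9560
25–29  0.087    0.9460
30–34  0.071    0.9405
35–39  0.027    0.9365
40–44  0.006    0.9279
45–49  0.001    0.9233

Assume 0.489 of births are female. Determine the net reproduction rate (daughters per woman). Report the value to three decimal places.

0.543

Proportion female at birth = 0.489.
Survival-weighted fertility by age (5·fₓ·Sₓ):
  15–19: 5 × 0.007 × 0.9668 = 0.03384
  20–24: 5 × 0.036 × 0.9560 = 0.17208
  25–29: 5 × 0.087 × 0.9460 = 0.41151
  30–34: 5 × 0.071 × 0.9405 = 0.33388
  35–39: 5 × 0.027 × 0.9365 = 0.12643
  40–44: 5 × 0.006 × 0.9279 = 0.02784
  45–49: 5 × 0.001 × 0.9233 = 0.00462
Sum = 1.11020
NRR = 0.489 × 1.11020 = 0.54289
An NRR under 1 implies long-run decline under these rates.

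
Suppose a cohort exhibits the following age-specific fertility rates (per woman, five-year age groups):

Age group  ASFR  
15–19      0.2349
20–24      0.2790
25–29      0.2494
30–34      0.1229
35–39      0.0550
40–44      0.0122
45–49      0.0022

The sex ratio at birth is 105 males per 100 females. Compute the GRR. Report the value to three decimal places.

2.331

Proportion female at birth = 100 / (100 + 105) = 0.48780.
Sum of ASFRs = 0.2349 + 0.2790 + 0.2494 + 0.1229 + 0.0550 + 0.0122 + 0.0022 = 0.9556
TFR = 5 × 0.9556 = 4.778
GRR = 0.48780 × 4.778 = 2.33071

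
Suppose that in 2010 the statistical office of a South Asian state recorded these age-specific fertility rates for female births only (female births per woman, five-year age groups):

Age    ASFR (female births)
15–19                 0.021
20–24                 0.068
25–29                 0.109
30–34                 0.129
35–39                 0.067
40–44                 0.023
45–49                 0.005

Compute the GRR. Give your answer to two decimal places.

2.11

Sum of female ASFRs = 0.021 + 0.068 + 0.109 + 0.129 + 0.067 + 0.023 + 0.005 = 0.422
GRR = 5 × 0.422 = 2.11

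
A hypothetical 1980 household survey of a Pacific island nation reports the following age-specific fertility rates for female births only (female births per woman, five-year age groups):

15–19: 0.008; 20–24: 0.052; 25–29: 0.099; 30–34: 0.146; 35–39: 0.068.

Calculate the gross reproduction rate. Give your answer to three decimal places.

1.865

Sum of female ASFRs = 0.008 + 0.052 + 0.099 + 0.146 + 0.068 = 0.373
GRR = 5 × 0.373 = 1.865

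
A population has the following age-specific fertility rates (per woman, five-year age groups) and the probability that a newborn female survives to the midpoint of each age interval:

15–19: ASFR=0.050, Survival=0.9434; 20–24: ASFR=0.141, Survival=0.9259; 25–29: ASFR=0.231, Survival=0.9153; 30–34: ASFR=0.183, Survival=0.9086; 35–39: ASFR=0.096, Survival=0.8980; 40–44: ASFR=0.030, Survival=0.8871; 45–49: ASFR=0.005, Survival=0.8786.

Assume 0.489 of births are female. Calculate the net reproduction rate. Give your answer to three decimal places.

Proportion female at birth = 0.489.
Survival-weighted fertility by age (5·fₓ·Sₓ):
  15–19: 5 × 0.050 × 0.9434 = 0.23585
  20–24: 5 × 0.141 × 0.9259 = 0.65276
  25–29: 5 × 0.231 × 0.9153 = 1.05717
  30–34: 5 × 0.183 × 0.9086 = 0.83137
  35–39: 5 × 0.096 × 0.8980 = 0.43104
  40–44: 5 × 0.030 × 0.8871 = 0.13307
  45–49: 5 × 0.005 × 0.8786 = 0.02197
Sum = 3.36323
NRR = 0.489 × 3.36323 = 1.64462

1.645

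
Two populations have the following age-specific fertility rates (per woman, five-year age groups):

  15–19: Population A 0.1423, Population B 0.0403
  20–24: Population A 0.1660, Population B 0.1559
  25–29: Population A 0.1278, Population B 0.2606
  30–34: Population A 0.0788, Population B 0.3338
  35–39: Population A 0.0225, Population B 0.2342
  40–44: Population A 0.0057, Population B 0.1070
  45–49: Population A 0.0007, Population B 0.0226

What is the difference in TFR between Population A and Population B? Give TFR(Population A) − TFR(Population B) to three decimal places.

-3.053

Population A:
  Sum of ASFRs = 0.1423 + 0.1660 + 0.1278 + 0.0788 + 0.0225 + 0.0057 + 0.0007 = 0.5438
  TFR = 5 × 0.5438 = 2.719
Population B:
  Sum of ASFRs = 0.0403 + 0.1559 + 0.2606 + 0.3338 + 0.2342 + 0.1070 + 0.0226 = 1.1544
  TFR = 5 × 1.1544 = 5.772
Difference = 2.719 − 5.772 = -3.053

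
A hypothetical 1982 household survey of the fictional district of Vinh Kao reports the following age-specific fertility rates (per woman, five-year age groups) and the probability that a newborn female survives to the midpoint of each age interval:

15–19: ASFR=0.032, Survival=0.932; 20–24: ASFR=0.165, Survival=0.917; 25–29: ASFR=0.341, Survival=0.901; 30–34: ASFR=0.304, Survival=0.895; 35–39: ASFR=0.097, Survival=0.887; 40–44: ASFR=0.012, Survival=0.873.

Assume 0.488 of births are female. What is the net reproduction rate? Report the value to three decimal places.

Proportion female at birth = 0.488.
Each age group contributes 5 × ASFR × survival:
  15–19: 5 × 0.032 × 0.932 = 0.14912
  20–24: 5 × 0.165 × 0.917 = 0.75653
  25–29: 5 × 0.341 × 0.901 = 1.53621
  30–34: 5 × 0.304 × 0.895 = 1.36040
  35–39: 5 × 0.097 × 0.887 = 0.43020
  40–44: 5 × 0.012 × 0.873 = 0.05238
Sum = 4.28484
NRR = 0.488 × 4.28484 = 2.09100
NRR > 1, so each generation more than replaces itself.

2.091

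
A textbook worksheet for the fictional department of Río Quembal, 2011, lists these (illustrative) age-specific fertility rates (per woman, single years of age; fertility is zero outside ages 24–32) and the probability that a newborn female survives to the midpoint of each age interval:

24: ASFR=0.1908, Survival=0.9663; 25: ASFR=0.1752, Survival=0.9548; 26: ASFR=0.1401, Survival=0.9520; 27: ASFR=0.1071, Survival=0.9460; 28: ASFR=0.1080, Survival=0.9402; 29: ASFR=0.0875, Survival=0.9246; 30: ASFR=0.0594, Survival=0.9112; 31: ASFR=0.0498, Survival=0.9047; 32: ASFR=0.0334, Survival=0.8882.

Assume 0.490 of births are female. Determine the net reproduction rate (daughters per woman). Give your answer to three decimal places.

0.440

Proportion female at birth = 0.490.
Per-age-group product (1 × ASFR × survival probability):
  24: 1 × 0.1908 × 0.9663 = 0.18437
  25: 1 × 0.1752 × 0.9548 = 0.16728
  26: 1 × 0.1401 × 0.9520 = 0.13338
  27: 1 × 0.1071 × 0.9460 = 0.10132
  28: 1 × 0.1080 × 0.9402 = 0.10154
  29: 1 × 0.0875 × 0.9246 = 0.08090
  30: 1 × 0.0594 × 0.9112 = 0.05413
  31: 1 × 0.0498 × 0.9047 = 0.04505
  32: 1 × 0.0334 × 0.8882 = 0.02967
Sum = 0.89764
NRR = 0.490 × 0.89764 = 0.43984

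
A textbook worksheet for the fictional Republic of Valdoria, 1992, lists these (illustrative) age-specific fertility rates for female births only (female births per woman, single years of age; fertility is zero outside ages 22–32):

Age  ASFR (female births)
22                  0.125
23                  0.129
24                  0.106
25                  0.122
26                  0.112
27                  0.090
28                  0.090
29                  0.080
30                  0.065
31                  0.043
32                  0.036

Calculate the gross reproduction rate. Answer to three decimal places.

0.998

Sum of female ASFRs = 0.125 + 0.129 + 0.106 + 0.122 + 0.112 + 0.090 + 0.090 + 0.080 + 0.065 + 0.043 + 0.036 = 0.998
GRR = 0.998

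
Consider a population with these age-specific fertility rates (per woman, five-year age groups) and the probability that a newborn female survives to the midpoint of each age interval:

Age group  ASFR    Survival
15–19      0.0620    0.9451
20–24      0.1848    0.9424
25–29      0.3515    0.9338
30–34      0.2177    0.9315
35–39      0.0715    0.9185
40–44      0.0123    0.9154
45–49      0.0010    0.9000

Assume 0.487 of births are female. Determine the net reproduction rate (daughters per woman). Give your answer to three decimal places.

2.049

Proportion female at birth = 0.487.
Weighting each age-specific rate by interval width and survival:
  15–19: 5 × 0.0620 × 0.9451 = 0.29298
  20–24: 5 × 0.1848 × 0.9424 = 0.87078
  25–29: 5 × 0.3515 × 0.9338 = 1.64115
  30–34: 5 × 0.2177 × 0.9315 = 1.01394
  35–39: 5 × 0.0715 × 0.9185 = 0.32836
  40–44: 5 × 0.0123 × 0.9154 = 0.05630
  45–49: 5 × 0.0010 × 0.9000 = 0.00450
Sum = 4.20801
NRR = 0.487 × 4.20801 = 2.04930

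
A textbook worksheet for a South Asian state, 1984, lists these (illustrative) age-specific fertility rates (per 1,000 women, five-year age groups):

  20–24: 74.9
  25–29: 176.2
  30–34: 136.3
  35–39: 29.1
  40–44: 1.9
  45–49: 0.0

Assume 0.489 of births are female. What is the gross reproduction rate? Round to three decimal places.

1.023

Proportion female at birth = 0.489.
Sum of ASFRs = 74.9 + 176.2 + 136.3 + 29.1 + 1.9 + 0.0 = 418.4
TFR = 5 × 418.4 / 1000 = 2.092
GRR = 0.489 × 2.092 = 1.02299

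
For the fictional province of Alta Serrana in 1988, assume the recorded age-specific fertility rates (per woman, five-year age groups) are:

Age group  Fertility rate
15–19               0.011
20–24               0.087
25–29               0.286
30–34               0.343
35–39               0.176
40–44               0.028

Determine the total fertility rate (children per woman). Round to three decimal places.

Sum of ASFRs = 0.011 + 0.087 + 0.286 + 0.343 + 0.176 + 0.028 = 0.931
TFR = 5 × 0.931 = 4.655

4.655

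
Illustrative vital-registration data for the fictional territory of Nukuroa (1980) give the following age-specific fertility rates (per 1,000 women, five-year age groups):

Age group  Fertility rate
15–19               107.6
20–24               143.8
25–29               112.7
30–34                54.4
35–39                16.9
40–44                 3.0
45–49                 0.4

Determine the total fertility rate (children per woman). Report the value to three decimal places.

2.194

Sum of ASFRs = 107.6 + 143.8 + 112.7 + 54.4 + 16.9 + 3.0 + 0.4 = 438.8
TFR = 5 × 438.8 / 1000 = 2.194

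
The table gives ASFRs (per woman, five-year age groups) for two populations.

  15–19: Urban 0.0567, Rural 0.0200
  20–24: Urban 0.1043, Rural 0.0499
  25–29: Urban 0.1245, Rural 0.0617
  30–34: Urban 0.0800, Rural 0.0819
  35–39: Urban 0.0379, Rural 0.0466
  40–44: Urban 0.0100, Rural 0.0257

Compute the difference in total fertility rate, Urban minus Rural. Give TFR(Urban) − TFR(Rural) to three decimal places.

Urban:
  Sum of ASFRs = 0.0567 + 0.1043 + 0.1245 + 0.0800 + 0.0379 + 0.0100 = 0.4134
  TFR = 5 × 0.4134 = 2.067
Rural:
  Sum of ASFRs = 0.0200 + 0.0499 + 0.0617 + 0.0819 + 0.0466 + 0.0257 = 0.2858
  TFR = 5 × 0.2858 = 1.429
Difference = 2.067 − 1.429 = 0.638

0.638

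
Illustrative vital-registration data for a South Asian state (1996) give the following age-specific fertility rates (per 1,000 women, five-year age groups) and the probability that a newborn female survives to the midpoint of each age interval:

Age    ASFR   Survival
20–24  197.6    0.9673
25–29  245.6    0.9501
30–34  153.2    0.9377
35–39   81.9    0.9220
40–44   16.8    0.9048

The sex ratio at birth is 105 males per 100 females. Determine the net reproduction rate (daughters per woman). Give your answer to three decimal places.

Proportion female at birth = 100 / (100 + 105) = 0.48780.
Weighting each age-specific rate by interval width and survival:
  20–24: 5 × 197.6/1000 × 0.9673 = 0.95569
  25–29: 5 × 245.6/1000 × 0.9501 = 1.16672
  30–34: 5 × 153.2/1000 × 0.9377 = 0.71828
  35–39: 5 × 81.9/1000 × 0.9220 = 0.37756
  40–44: 5 × 16.8/1000 × 0.9048 = 0.07600
Sum = 3.29425
NRR = 0.48780 × 3.29425 = 1.60694
With NRR above 1 the population is above replacement fertility.

1.607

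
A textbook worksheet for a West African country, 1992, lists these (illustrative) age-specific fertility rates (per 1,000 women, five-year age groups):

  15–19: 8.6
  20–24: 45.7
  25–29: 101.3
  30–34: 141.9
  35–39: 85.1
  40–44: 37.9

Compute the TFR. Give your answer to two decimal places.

2.10

Sum of ASFRs = 8.6 + 45.7 + 101.3 + 141.9 + 85.1 + 37.9 = 420.5
TFR = 5 × 420.5 / 1000 = 2.1025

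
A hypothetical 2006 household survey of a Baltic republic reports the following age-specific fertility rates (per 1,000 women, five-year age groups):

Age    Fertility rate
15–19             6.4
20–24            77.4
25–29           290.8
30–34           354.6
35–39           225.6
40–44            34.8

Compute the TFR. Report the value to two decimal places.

Sum of ASFRs = 6.4 + 77.4 + 290.8 + 354.6 + 225.6 + 34.8 = 989.6
TFR = 5 × 989.6 / 1000 = 4.948

4.95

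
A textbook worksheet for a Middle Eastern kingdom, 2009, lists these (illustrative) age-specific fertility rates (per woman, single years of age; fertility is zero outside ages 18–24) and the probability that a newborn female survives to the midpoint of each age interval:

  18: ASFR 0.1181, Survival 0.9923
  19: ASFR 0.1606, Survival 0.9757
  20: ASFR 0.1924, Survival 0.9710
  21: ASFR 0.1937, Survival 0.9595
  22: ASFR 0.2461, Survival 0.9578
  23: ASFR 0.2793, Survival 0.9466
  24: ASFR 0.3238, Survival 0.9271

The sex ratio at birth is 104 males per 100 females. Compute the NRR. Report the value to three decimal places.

0.709

Proportion female at birth = 100 / (100 + 104) = 0.49020.
Each age group contributes 1 × ASFR × survival:
  18: 1 × 0.1181 × 0.9923 = 0.11719
  19: 1 × 0.1606 × 0.9757 = 0.15670
  20: 1 × 0.1924 × 0.9710 = 0.18682
  21: 1 × 0.1937 × 0.9595 = 0.18586
  22: 1 × 0.2461 × 0.9578 = 0.23571
  23: 1 × 0.2793 × 0.9466 = 0.26439
  24: 1 × 0.3238 × 0.9271 = 0.30019
Sum = 1.44686
NRR = 0.49020 × 1.44686 = 0.70925
NRR < 1, so the cohort does not fully replace itself.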